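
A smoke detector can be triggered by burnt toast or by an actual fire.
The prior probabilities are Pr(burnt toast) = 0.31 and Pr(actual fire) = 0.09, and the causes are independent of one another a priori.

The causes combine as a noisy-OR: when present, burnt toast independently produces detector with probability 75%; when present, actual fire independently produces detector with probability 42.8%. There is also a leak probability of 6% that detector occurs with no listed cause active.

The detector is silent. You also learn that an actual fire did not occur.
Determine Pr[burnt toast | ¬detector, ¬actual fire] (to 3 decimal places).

Pr[burnt toast | ¬detector, ¬actual fire] ≈ 0.101

Under noisy-OR, P(detector | causes) = 1 − (1−0.06)·∏(1−qᵢ) over the active causes.
Sum P(¬detector|·) weighted by the priors over both values of burnt toast:
  P(¬detector | ¬actual fire) = 0.94*0.69 + 0.235*0.31
        = 0.648600 + 0.072850 = 0.721450
Configurations with burnt toast contribute 0.072850, so
  P(burnt toast | ¬detector, ¬actual fire) = 0.072850 / 0.721450 ≈ 0.101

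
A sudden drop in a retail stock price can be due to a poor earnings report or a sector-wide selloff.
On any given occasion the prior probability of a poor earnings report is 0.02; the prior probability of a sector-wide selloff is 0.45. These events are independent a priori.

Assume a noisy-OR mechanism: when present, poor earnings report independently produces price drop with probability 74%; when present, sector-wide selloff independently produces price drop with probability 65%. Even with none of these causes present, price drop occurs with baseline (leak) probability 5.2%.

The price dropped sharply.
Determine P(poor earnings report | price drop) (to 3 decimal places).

Under noisy-OR, P(price drop | causes) = 1 − (1−0.052)·∏(1−qᵢ) over the active causes.
Numerator (weight on configurations with poor earnings report): 0.008289 + 0.008224 = 0.016513
Denominator P(price drop): 0.052·0.98·0.55 + 0.6682·0.98·0.45 + 0.75352·0.02·0.55 + 0.913732·0.02·0.45 = 0.339217
Posterior = 0.016513 / 0.339217 ≈ 0.049

P(poor earnings report | price drop) ≈ 0.049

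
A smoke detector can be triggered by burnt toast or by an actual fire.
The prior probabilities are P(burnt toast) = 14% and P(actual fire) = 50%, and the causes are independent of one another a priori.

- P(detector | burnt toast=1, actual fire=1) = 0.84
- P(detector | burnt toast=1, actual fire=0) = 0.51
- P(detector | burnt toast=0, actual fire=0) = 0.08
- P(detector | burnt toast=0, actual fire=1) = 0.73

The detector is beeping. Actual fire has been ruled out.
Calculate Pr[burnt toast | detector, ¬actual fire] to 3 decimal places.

Pr[burnt toast | detector, ¬actual fire] ≈ 0.509

For the numerator, keep only burnt toast=true terms: 0.51*0.14 = 0.071400
Normalizer over all consistent configurations: 0.08*0.86 + 0.51*0.14 = 0.140200
P(burnt toast | detector, ¬actual fire) = 0.071400/0.140200 ≈ 0.509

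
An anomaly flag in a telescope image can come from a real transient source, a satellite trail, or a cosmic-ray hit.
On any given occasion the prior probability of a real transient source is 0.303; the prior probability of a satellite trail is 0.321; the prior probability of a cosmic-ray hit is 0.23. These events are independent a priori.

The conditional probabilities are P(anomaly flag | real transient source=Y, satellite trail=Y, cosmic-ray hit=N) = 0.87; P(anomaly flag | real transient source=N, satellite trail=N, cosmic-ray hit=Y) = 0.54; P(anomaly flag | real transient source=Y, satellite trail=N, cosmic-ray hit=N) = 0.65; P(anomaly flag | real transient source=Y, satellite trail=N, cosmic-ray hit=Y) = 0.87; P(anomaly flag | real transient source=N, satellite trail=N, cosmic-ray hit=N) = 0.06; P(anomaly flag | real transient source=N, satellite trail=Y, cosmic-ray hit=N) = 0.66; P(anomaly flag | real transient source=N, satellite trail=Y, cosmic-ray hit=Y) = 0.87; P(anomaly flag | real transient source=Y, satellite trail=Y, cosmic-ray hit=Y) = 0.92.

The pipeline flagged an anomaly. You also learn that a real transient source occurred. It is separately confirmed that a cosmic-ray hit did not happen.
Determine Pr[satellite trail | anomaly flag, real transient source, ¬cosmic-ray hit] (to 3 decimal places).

P(anomaly flag | real transient source, ¬cosmic-ray hit) = 0.65·0.679 + 0.87·0.321 = 0.441350 + 0.279270 = 0.720620
Of this, 0.279270 comes from 0.87·0.321 (the satellite trail=true cases).
So P(satellite trail | anomaly flag, real transient source, ¬cosmic-ray hit) = 0.279270/0.720620 ≈ 0.388.

Pr[satellite trail | anomaly flag, real transient source, ¬cosmic-ray hit] ≈ 0.388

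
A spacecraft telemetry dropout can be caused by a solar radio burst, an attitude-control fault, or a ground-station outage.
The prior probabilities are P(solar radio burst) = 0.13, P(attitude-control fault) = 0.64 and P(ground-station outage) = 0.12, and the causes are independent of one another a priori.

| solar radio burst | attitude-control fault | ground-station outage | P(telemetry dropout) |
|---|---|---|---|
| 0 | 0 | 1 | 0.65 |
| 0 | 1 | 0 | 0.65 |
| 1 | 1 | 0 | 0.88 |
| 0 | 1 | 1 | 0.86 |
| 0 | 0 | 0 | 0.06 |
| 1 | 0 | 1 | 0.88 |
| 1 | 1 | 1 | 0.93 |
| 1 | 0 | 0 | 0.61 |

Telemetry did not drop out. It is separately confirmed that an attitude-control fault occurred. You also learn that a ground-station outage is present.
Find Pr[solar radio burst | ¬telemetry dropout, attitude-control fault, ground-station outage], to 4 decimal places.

Pr[solar radio burst | ¬telemetry dropout, attitude-control fault, ground-station outage] ≈ 0.0695

Sum P(¬telemetry dropout|·) weighted by the priors over both values of solar radio burst:
  P(¬telemetry dropout | attitude-control fault, ground-station outage) = 0.14·0.87 + 0.07·0.13
        = 0.121800 + 0.009100 = 0.130900
The terms with solar radio burst present sum to 0.009100, so
  P(solar radio burst | ¬telemetry dropout, attitude-control fault, ground-station outage) = 0.009100 / 0.130900 ≈ 0.0695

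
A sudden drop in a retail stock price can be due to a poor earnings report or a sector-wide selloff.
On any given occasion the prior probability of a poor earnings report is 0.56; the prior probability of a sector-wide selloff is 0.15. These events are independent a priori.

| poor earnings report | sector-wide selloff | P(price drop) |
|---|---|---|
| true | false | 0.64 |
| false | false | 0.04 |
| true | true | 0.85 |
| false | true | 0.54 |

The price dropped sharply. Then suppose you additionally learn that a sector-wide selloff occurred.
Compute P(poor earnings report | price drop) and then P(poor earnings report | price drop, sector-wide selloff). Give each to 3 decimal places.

P(poor earnings report | price drop) ≈ 0.881; P(poor earnings report | price drop, sector-wide selloff) ≈ 0.667

P(price drop) = 0.04×0.44×0.85 + 0.54×0.44×0.15 + 0.64×0.56×0.85 + 0.85×0.56×0.15 = 0.014960 + 0.035640 + 0.304640 + 0.071400 = 0.426640
Restricting to configurations with poor earnings report present: 0.304640 + 0.071400 = 0.376040.
Hence the posterior is 0.376040/0.426640 ≈ 0.881.

With the extra evidence:
Sum P(price drop|·) weighted by the priors over both values of poor earnings report:
  P(price drop | sector-wide selloff) = 0.54×0.44 + 0.85×0.56
        = 0.237600 + 0.476000 = 0.713600
Keeping only the poor earnings report-present terms gives 0.476000, so
  P(poor earnings report | price drop, sector-wide selloff) = 0.476000 / 0.713600 ≈ 0.667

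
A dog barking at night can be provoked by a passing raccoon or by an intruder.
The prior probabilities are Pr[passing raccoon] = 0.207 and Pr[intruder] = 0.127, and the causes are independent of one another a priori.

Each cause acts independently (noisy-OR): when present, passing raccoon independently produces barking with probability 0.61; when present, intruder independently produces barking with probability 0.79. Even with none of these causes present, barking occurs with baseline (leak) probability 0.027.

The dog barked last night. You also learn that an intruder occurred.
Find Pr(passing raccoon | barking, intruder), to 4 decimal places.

Under noisy-OR, P(barking | causes) = 1 − (1−0.027)·∏(1−qᵢ) over the active causes.
Sum P(barking|·) weighted by the priors over both values of passing raccoon:
  P(barking | intruder) = 0.79567×0.793 + 0.920311×0.207
        = 0.630966 + 0.190504 = 0.821470
Configurations with passing raccoon contribute 0.190504, so
  P(passing raccoon | barking, intruder) = 0.190504 / 0.821470 ≈ 0.2319

Pr(passing raccoon | barking, intruder) ≈ 0.2319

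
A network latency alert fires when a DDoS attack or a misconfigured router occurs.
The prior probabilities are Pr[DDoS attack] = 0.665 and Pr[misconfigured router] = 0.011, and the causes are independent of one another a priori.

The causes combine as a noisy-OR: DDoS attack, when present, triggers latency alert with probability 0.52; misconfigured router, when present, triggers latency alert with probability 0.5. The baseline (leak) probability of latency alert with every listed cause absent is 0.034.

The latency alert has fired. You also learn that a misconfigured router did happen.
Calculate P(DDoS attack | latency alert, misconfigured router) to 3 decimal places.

Under noisy-OR, P(latency alert | causes) = 1 − (1−0.034)·∏(1−qᵢ) over the active causes.
P(latency alert | misconfigured router) = 0.517*0.335 + 0.76816*0.665 = 0.173195 + 0.510826 = 0.684021
The DDoS attack-present share is 0.76816*0.665 = 0.510826.
P(DDoS attack | latency alert, misconfigured router) = 0.510826 / 0.684021 ≈ 0.747

P(DDoS attack | latency alert, misconfigured router) ≈ 0.747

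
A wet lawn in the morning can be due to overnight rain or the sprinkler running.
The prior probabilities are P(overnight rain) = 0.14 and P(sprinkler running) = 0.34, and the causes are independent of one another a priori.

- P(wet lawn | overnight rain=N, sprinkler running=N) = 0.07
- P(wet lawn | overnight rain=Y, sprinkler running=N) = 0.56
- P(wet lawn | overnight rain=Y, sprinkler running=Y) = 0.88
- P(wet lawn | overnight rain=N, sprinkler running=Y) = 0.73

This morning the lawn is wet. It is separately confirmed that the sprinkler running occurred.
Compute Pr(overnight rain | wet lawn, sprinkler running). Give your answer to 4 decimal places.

Numerator (weight on configurations with overnight rain): 0.88×0.14 = 0.123200
Denominator P(wet lawn | sprinkler running): 0.73×0.86 + 0.88×0.14 = 0.751000
P(overnight rain | wet lawn, sprinkler running) = 0.123200/0.751000 ≈ 0.1640

Pr(overnight rain | wet lawn, sprinkler running) ≈ 0.1640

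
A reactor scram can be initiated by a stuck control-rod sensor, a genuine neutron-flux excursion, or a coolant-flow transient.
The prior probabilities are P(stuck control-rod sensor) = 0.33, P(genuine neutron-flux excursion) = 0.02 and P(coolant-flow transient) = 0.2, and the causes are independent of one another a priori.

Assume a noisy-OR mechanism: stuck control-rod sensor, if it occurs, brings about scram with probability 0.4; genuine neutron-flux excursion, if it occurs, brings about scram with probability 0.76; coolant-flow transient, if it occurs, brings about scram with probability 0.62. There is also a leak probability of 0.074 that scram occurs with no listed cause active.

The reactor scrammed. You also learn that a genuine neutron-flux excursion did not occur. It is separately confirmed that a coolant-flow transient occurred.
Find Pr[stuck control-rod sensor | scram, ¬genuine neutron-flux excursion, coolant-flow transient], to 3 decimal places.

Under noisy-OR, P(scram | causes) = 1 − (1−0.074)·∏(1−qᵢ) over the active causes.
By total probability over both values of stuck control-rod sensor:
  P(scram | ¬genuine neutron-flux excursion, coolant-flow transient) = 0.64812·0.67 + 0.788872·0.33
        = 0.434240 + 0.260328 = 0.694568
Keeping only the stuck control-rod sensor-present terms gives 0.260328, so
  P(stuck control-rod sensor | scram, ¬genuine neutron-flux excursion, coolant-flow transient) = 0.260328 / 0.694568 ≈ 0.375

Pr[stuck control-rod sensor | scram, ¬genuine neutron-flux excursion, coolant-flow transient] ≈ 0.375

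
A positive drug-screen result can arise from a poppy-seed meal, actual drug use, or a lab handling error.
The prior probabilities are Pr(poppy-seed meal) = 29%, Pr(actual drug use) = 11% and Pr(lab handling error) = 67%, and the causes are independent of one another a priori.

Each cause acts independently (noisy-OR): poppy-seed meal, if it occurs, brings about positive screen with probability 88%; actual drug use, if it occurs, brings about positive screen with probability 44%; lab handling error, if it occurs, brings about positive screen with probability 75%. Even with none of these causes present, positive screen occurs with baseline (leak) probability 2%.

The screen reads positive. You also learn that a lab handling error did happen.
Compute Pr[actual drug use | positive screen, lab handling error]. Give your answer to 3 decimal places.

Under noisy-OR, P(positive screen | causes) = 1 − (1−0.02)·∏(1−qᵢ) over the active causes.
P(positive screen | lab handling error) = 0.755·0.71·0.89 + 0.8628·0.71·0.11 + 0.9706·0.29·0.89 + 0.983536·0.29·0.11 = 0.477085 + 0.067385 + 0.250512 + 0.031375 = 0.826357
Of this, 0.098760 comes from 0.067385 + 0.031375 (the actual drug use=true cases).
Hence the posterior is 0.098760/0.826357 ≈ 0.120.

Pr[actual drug use | positive screen, lab handling error] ≈ 0.120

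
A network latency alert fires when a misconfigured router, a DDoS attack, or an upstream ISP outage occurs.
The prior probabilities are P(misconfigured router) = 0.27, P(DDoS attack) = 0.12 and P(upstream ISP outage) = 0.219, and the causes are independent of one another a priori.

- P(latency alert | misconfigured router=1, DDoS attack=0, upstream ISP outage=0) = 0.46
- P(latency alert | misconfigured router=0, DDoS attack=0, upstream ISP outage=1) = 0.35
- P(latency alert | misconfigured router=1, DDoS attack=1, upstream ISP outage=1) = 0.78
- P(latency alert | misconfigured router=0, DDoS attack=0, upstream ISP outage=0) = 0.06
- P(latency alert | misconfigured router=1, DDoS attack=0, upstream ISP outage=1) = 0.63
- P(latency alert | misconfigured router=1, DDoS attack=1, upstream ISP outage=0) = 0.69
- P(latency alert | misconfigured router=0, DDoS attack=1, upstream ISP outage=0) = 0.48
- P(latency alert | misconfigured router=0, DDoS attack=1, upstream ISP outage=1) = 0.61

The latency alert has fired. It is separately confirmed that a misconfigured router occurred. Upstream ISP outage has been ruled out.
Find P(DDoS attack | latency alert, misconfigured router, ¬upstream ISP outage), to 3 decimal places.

Sum P(latency alert|·) weighted by the priors over both values of DDoS attack:
  P(latency alert | misconfigured router, ¬upstream ISP outage) = 0.46×0.88 + 0.69×0.12
        = 0.404800 + 0.082800 = 0.487600
Keeping only the DDoS attack-present terms gives 0.082800, so
  P(DDoS attack | latency alert, misconfigured router, ¬upstream ISP outage) = 0.082800 / 0.487600 ≈ 0.170

P(DDoS attack | latency alert, misconfigured router, ¬upstream ISP outage) ≈ 0.170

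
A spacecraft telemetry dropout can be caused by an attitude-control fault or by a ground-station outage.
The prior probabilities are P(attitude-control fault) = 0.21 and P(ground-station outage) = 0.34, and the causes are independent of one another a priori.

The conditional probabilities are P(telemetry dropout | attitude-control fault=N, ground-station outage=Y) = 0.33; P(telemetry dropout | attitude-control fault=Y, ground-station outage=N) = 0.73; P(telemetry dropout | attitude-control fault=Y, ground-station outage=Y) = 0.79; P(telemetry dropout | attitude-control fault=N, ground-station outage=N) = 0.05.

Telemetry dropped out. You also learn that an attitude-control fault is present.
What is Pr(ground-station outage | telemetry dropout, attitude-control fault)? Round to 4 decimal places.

Pr(ground-station outage | telemetry dropout, attitude-control fault) ≈ 0.3579

For the numerator, keep only ground-station outage=true terms: 0.79·0.34 = 0.268600
The normalizing constant is 0.73·0.66 + 0.79·0.34 = 0.750400
Posterior = 0.268600 / 0.750400 ≈ 0.3579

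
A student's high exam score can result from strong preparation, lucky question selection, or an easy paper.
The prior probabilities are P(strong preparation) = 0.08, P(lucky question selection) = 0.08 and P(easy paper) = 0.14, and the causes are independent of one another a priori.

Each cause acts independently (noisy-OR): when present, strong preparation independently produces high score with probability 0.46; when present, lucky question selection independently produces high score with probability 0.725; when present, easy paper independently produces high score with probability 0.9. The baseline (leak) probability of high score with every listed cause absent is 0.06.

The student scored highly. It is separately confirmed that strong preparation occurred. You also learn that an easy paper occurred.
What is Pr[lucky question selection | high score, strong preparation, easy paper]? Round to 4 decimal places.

Pr[lucky question selection | high score, strong preparation, easy paper] ≈ 0.0828

Under noisy-OR, P(high score | causes) = 1 − (1−0.06)·∏(1−qᵢ) over the active causes.
By total probability over both values of lucky question selection:
  P(high score | strong preparation, easy paper) = 0.94924×0.92 + 0.986041×0.08
        = 0.873301 + 0.078883 = 0.952184
The terms with lucky question selection present sum to 0.078883, so
  P(lucky question selection | high score, strong preparation, easy paper) = 0.078883 / 0.952184 ≈ 0.0828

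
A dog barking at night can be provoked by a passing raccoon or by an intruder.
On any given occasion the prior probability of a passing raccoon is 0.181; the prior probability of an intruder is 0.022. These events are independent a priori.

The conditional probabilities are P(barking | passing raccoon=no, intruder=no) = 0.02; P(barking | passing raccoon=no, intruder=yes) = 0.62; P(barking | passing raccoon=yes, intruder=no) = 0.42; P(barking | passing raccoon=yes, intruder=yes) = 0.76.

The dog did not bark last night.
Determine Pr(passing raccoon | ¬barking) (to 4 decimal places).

Weight on passing raccoon=true, given the evidence: 0.102670 + 0.000956 = 0.103626
Denominator P(¬barking): 0.98·0.819·0.978 + 0.38·0.819·0.022 + 0.58·0.181·0.978 + 0.24·0.181·0.022 = 0.895435
P(passing raccoon | ¬barking) = 0.103626/0.895435 ≈ 0.1157

Pr(passing raccoon | ¬barking) ≈ 0.1157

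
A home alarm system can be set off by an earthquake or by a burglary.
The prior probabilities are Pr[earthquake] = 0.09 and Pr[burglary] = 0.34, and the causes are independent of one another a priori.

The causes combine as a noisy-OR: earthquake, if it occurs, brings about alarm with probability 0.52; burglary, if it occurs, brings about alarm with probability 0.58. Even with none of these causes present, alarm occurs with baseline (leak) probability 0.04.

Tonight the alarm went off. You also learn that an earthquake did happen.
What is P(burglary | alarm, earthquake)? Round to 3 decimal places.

P(burglary | alarm, earthquake) ≈ 0.435

Under noisy-OR, P(alarm | causes) = 1 − (1−0.04)·∏(1−qᵢ) over the active causes.
P(alarm | earthquake) = 0.5392×0.66 + 0.806464×0.34 = 0.355872 + 0.274198 = 0.630070
Of this, 0.274198 comes from 0.806464×0.34 (the burglary=true cases).
So P(burglary | alarm, earthquake) = 0.274198/0.630070 ≈ 0.435.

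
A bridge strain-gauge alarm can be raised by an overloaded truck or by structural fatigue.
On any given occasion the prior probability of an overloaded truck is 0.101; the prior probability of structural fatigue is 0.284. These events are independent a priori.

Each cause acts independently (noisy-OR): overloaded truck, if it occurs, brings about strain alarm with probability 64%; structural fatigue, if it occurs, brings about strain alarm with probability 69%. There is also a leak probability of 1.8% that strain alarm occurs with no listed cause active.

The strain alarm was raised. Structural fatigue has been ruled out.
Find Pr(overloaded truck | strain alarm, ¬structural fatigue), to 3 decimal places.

Pr(overloaded truck | strain alarm, ¬structural fatigue) ≈ 0.801

Under noisy-OR, P(strain alarm | causes) = 1 − (1−0.018)·∏(1−qᵢ) over the active causes.
By total probability over both values of overloaded truck:
  P(strain alarm | ¬structural fatigue) = 0.018·0.899 + 0.64648·0.101
        = 0.016182 + 0.065294 = 0.081476
Keeping only the overloaded truck-present terms gives 0.065294, so
  P(overloaded truck | strain alarm, ¬structural fatigue) = 0.065294 / 0.081476 ≈ 0.801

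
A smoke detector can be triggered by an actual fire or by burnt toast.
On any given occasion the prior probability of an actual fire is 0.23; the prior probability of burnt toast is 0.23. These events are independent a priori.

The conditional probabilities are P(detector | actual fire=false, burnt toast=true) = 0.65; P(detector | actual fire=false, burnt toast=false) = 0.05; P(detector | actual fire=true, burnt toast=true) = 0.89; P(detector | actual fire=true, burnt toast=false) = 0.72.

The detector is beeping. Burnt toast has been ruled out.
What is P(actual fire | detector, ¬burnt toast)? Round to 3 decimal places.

P(actual fire | detector, ¬burnt toast) ≈ 0.811

By total probability over both values of actual fire:
  P(detector | ¬burnt toast) = 0.05·0.77 + 0.72·0.23
        = 0.038500 + 0.165600 = 0.204100
The terms with actual fire present sum to 0.165600, so
  P(actual fire | detector, ¬burnt toast) = 0.165600 / 0.204100 ≈ 0.811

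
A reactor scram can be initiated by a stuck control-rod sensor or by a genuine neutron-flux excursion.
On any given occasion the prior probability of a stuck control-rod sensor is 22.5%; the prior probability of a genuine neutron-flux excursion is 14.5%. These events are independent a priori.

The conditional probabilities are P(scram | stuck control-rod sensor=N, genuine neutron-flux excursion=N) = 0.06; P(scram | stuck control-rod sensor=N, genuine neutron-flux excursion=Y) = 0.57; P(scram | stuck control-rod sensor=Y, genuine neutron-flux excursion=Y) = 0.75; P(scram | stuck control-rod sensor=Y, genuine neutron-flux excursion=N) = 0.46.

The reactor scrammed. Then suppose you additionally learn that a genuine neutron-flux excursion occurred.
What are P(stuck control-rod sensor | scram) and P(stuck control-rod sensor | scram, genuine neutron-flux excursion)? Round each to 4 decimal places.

P(stuck control-rod sensor | scram) ≈ 0.5211; P(stuck control-rod sensor | scram, genuine neutron-flux excursion) ≈ 0.2764

P(scram) = 0.06×0.775×0.855 + 0.57×0.775×0.145 + 0.46×0.225×0.855 + 0.75×0.225×0.145 = 0.039758 + 0.064054 + 0.088493 + 0.024469 = 0.216774
The stuck control-rod sensor-present share is 0.088493 + 0.024469 = 0.112962.
So P(stuck control-rod sensor | scram) = 0.112962/0.216774 ≈ 0.5211.

With the extra evidence:
Sum P(scram|·) weighted by the priors over both values of stuck control-rod sensor:
  P(scram | genuine neutron-flux excursion) = 0.57*0.775 + 0.75*0.225
        = 0.441750 + 0.168750 = 0.610500
Keeping only the stuck control-rod sensor-present terms gives 0.168750, so
  P(stuck control-rod sensor | scram, genuine neutron-flux excursion) = 0.168750 / 0.610500 ≈ 0.2764
The drop from 0.5211 to 0.2764 is the explaining-away (discounting) effect.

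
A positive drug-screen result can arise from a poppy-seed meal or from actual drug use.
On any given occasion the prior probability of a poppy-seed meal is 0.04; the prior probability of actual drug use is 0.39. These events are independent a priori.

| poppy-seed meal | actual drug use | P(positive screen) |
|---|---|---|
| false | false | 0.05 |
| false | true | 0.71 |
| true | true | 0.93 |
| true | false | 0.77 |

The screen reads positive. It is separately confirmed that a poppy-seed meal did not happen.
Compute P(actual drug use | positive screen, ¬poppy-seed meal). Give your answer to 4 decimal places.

P(actual drug use | positive screen, ¬poppy-seed meal) ≈ 0.9008

Weight on actual drug use=true, given the evidence: 0.71*0.39 = 0.276900
The normalizing constant is 0.05*0.61 + 0.71*0.39 = 0.307400
P(actual drug use | positive screen, ¬poppy-seed meal) = 0.276900/0.307400 ≈ 0.9008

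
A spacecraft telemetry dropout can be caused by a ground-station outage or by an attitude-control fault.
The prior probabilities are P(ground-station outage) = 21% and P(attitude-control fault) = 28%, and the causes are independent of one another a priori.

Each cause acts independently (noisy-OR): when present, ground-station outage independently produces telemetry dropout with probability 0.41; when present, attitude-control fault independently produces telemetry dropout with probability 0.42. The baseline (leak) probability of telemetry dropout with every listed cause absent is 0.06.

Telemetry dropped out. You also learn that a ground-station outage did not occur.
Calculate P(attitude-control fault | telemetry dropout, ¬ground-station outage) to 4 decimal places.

P(attitude-control fault | telemetry dropout, ¬ground-station outage) ≈ 0.7467

Under noisy-OR, P(telemetry dropout | causes) = 1 − (1−0.06)·∏(1−qᵢ) over the active causes.
Numerator (weight on configurations with attitude-control fault): 0.4548×0.28 = 0.127344
Denominator P(telemetry dropout | ¬ground-station outage): 0.06×0.72 + 0.4548×0.28 = 0.170544
P(attitude-control fault | telemetry dropout, ¬ground-station outage) = 0.127344/0.170544 ≈ 0.7467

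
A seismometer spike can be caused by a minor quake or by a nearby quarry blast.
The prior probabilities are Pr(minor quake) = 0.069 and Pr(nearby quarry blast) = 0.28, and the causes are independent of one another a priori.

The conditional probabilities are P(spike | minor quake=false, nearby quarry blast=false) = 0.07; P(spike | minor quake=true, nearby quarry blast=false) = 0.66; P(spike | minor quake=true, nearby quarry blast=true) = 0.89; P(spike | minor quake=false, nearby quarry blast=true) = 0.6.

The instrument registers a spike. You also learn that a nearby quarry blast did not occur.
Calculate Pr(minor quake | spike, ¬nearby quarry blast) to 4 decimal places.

Pr(minor quake | spike, ¬nearby quarry blast) ≈ 0.4113

P(spike | ¬nearby quarry blast) = 0.07*0.931 + 0.66*0.069 = 0.065170 + 0.045540 = 0.110710
The minor quake-present share is 0.66*0.069 = 0.045540.
So P(minor quake | spike, ¬nearby quarry blast) = 0.045540/0.110710 ≈ 0.4113.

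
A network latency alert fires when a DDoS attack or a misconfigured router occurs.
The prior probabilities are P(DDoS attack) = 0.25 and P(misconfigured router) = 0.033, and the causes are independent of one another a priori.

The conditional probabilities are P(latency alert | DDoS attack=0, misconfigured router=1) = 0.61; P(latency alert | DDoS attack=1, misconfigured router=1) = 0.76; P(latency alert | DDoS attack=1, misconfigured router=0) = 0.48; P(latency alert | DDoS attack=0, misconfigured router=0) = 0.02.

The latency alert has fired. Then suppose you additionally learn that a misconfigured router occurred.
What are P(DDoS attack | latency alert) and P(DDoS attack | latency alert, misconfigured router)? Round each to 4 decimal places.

Numerator (weight on configurations with DDoS attack): 0.116040 + 0.006270 = 0.122310
Denominator P(latency alert): 0.02*0.75*0.967 + 0.61*0.75*0.033 + 0.48*0.25*0.967 + 0.76*0.25*0.033 = 0.151913
P(DDoS attack | latency alert) = 0.122310/0.151913 ≈ 0.8051

With the extra evidence:
P(latency alert | misconfigured router) = 0.61×0.75 + 0.76×0.25 = 0.457500 + 0.190000 = 0.647500
Restricting to configurations with DDoS attack present: 0.76×0.25 = 0.190000.
So P(DDoS attack | latency alert, misconfigured router) = 0.190000/0.647500 ≈ 0.2934.

P(DDoS attack | latency alert) ≈ 0.8051; P(DDoS attack | latency alert, misconfigured router) ≈ 0.2934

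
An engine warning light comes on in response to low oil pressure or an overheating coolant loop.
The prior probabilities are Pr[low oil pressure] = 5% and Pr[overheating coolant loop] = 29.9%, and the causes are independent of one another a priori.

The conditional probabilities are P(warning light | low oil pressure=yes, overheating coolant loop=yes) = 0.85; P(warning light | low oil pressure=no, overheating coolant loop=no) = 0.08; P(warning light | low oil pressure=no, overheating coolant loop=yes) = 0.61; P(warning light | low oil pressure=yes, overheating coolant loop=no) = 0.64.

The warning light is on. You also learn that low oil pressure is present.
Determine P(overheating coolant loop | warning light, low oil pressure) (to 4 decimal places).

P(overheating coolant loop | warning light, low oil pressure) ≈ 0.3616

By total probability over both values of overheating coolant loop:
  P(warning light | low oil pressure) = 0.64·0.701 + 0.85·0.299
        = 0.448640 + 0.254150 = 0.702790
Keeping only the overheating coolant loop-present terms gives 0.254150, so
  P(overheating coolant loop | warning light, low oil pressure) = 0.254150 / 0.702790 ≈ 0.3616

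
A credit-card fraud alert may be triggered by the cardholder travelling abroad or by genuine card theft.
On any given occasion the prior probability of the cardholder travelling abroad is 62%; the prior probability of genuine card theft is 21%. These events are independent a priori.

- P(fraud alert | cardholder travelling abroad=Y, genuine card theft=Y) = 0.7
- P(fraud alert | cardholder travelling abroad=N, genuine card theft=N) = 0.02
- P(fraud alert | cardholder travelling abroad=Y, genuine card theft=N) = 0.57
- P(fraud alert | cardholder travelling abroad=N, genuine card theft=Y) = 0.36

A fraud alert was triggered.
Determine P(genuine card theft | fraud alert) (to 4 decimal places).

For the numerator, keep only genuine card theft=true terms: 0.028728 + 0.091140 = 0.119868
Normalizer over all consistent configurations: 0.02×0.38×0.79 + 0.36×0.38×0.21 + 0.57×0.62×0.79 + 0.7×0.62×0.21 = 0.405058
Posterior = 0.119868 / 0.405058 ≈ 0.2959

P(genuine card theft | fraud alert) ≈ 0.2959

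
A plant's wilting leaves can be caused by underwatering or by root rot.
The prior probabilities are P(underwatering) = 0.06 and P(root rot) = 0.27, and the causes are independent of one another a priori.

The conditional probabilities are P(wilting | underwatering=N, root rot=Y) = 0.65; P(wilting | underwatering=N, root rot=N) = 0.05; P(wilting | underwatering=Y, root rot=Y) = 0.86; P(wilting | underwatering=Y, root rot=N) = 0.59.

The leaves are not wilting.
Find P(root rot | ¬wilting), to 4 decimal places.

P(root rot | ¬wilting) ≈ 0.1197

Numerator (weight on configurations with root rot): 0.088830 + 0.002268 = 0.091098
Normalizer over all consistent configurations: 0.95*0.94*0.73 + 0.35*0.94*0.27 + 0.41*0.06*0.73 + 0.14*0.06*0.27 = 0.760946
P(root rot | ¬wilting) = 0.091098/0.760946 ≈ 0.1197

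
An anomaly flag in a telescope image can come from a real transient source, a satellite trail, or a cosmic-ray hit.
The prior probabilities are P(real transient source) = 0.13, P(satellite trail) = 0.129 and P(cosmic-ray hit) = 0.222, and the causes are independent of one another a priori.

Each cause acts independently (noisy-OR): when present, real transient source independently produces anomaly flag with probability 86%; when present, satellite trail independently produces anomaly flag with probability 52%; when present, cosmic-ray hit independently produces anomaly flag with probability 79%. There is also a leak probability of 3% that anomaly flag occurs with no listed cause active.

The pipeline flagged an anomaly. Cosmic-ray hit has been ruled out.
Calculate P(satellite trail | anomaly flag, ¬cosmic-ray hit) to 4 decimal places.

P(satellite trail | anomaly flag, ¬cosmic-ray hit) ≈ 0.3855

Under noisy-OR, P(anomaly flag | causes) = 1 − (1−0.03)·∏(1−qᵢ) over the active causes.
For the numerator, keep only satellite trail=true terms: 0.059976 + 0.015677 = 0.075653
The normalizing constant is 0.03×0.87×0.871 + 0.5344×0.87×0.129 + 0.8642×0.13×0.871 + 0.934816×0.13×0.129 = 0.196239
Posterior = 0.075653 / 0.196239 ≈ 0.3855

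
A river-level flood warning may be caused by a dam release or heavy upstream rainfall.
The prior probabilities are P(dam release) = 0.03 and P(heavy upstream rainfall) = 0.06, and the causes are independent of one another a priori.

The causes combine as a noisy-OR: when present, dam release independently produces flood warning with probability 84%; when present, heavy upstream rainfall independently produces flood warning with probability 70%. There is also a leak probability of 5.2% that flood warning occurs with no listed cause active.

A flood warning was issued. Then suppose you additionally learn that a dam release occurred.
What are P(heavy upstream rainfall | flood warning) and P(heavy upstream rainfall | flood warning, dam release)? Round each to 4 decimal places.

Under noisy-OR, P(flood warning | causes) = 1 − (1−0.052)·∏(1−qᵢ) over the active causes.
P(flood warning) = 0.052×0.97×0.94 + 0.7156×0.97×0.06 + 0.84832×0.03×0.94 + 0.954496×0.03×0.06 = 0.047414 + 0.041648 + 0.023923 + 0.001718 = 0.114703
Of this, 0.043366 comes from 0.041648 + 0.001718 (the heavy upstream rainfall=true cases).
Hence the posterior is 0.043366/0.114703 ≈ 0.3781.

Now condition on the additional information:
By total probability over both values of heavy upstream rainfall:
  P(flood warning | dam release) = 0.84832·0.94 + 0.954496·0.06
        = 0.797421 + 0.057270 = 0.854691
Keeping only the heavy upstream rainfall-present terms gives 0.057270, so
  P(heavy upstream rainfall | flood warning, dam release) = 0.057270 / 0.854691 ≈ 0.0670

P(heavy upstream rainfall | flood warning) ≈ 0.3781; P(heavy upstream rainfall | flood warning, dam release) ≈ 0.0670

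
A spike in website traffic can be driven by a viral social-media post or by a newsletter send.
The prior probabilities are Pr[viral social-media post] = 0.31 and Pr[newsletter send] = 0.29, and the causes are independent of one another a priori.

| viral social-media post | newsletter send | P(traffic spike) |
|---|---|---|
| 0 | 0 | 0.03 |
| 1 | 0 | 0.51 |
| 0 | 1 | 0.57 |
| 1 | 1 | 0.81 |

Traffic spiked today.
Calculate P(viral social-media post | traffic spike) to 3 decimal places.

Sum P(traffic spike|·) weighted by the priors over the 4 (viral social-media post, newsletter send) configurations:
  P(traffic spike) = 0.03×0.69×0.71 + 0.57×0.69×0.29 + 0.51×0.31×0.71 + 0.81×0.31×0.29
        = 0.014697 + 0.114057 + 0.112251 + 0.072819 = 0.313824
Configurations with viral social-media post contribute 0.185070, so
  P(viral social-media post | traffic spike) = 0.185070 / 0.313824 ≈ 0.590

P(viral social-media post | traffic spike) ≈ 0.590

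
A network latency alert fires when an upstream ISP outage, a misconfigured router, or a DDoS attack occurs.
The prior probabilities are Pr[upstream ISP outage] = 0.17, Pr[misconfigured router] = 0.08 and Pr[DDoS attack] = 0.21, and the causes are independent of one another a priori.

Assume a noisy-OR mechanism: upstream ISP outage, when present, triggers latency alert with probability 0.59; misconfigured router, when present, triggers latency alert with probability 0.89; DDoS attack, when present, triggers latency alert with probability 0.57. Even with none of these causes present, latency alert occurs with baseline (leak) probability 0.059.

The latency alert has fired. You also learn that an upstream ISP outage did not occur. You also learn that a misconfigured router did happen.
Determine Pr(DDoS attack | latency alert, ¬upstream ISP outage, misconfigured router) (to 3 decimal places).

Under noisy-OR, P(latency alert | causes) = 1 − (1−0.059)·∏(1−qᵢ) over the active causes.
Numerator (weight on configurations with DDoS attack): 0.955491*0.21 = 0.200653
Normalizer over all consistent configurations: 0.89649*0.79 + 0.955491*0.21 = 0.908880
P(DDoS attack | latency alert, ¬upstream ISP outage, misconfigured router) = 0.200653/0.908880 ≈ 0.221

Pr(DDoS attack | latency alert, ¬upstream ISP outage, misconfigured router) ≈ 0.221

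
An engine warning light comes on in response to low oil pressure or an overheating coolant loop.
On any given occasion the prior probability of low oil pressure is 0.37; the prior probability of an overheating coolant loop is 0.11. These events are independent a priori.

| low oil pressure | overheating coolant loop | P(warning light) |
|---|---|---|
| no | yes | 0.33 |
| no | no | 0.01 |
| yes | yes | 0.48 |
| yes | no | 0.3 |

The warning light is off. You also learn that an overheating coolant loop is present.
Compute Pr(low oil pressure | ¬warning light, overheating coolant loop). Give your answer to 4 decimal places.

Pr(low oil pressure | ¬warning light, overheating coolant loop) ≈ 0.3131

Numerator (weight on configurations with low oil pressure): 0.52*0.37 = 0.192400
The normalizing constant is 0.67*0.63 + 0.52*0.37 = 0.614500
Posterior = 0.192400 / 0.614500 ≈ 0.3131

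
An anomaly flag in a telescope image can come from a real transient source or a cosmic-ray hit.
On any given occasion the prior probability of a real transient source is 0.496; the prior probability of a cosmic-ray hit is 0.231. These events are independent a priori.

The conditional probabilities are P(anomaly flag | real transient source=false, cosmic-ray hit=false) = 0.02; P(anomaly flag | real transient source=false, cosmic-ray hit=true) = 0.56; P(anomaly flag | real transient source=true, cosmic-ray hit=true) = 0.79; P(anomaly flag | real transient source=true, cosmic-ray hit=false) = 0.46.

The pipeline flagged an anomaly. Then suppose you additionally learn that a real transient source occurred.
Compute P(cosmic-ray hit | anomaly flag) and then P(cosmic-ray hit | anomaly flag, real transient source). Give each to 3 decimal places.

P(anomaly flag) = 0.02·0.504·0.769 + 0.56·0.504·0.231 + 0.46·0.496·0.769 + 0.79·0.496·0.231 = 0.007752 + 0.065197 + 0.175455 + 0.090515 = 0.338919
The cosmic-ray hit-present share is 0.065197 + 0.090515 = 0.155712.
P(cosmic-ray hit | anomaly flag) = 0.155712 / 0.338919 ≈ 0.459

With the extra evidence:
Weight on cosmic-ray hit=true, given the evidence: 0.79×0.231 = 0.182490
Normalizer over all consistent configurations: 0.46×0.769 + 0.79×0.231 = 0.536230
P(cosmic-ray hit | anomaly flag, real transient source) = 0.182490/0.536230 ≈ 0.340
The drop from 0.459 to 0.340 is the explaining-away (discounting) effect.

P(cosmic-ray hit | anomaly flag) ≈ 0.459; P(cosmic-ray hit | anomaly flag, real transient source) ≈ 0.340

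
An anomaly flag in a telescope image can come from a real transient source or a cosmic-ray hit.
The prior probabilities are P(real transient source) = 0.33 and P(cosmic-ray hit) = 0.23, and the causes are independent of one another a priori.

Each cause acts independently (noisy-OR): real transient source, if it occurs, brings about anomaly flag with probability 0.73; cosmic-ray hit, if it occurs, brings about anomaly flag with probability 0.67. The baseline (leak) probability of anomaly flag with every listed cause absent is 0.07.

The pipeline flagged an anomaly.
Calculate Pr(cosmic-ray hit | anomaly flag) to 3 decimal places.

Pr(cosmic-ray hit | anomaly flag) ≈ 0.438

Under noisy-OR, P(anomaly flag | causes) = 1 − (1−0.07)·∏(1−qᵢ) over the active causes.
Numerator (weight on configurations with cosmic-ray hit): 0.106807 + 0.069611 = 0.176418
Normalizer over all consistent configurations: 0.07*0.67*0.77 + 0.6931*0.67*0.23 + 0.7489*0.33*0.77 + 0.917137*0.33*0.23 = 0.402826
Posterior = 0.176418 / 0.402826 ≈ 0.438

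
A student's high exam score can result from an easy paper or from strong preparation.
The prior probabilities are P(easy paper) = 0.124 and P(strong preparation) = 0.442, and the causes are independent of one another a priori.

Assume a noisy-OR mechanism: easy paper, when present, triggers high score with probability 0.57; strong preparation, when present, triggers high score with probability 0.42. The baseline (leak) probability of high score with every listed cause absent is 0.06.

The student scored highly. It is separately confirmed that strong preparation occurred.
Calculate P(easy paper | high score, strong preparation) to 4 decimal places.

P(easy paper | high score, strong preparation) ≈ 0.1924

Under noisy-OR, P(high score | causes) = 1 − (1−0.06)·∏(1−qᵢ) over the active causes.
Weight on easy paper=true, given the evidence: 0.765564×0.124 = 0.094930
Normalizer over all consistent configurations: 0.4548×0.876 + 0.765564×0.124 = 0.493335
Posterior = 0.094930 / 0.493335 ≈ 0.1924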